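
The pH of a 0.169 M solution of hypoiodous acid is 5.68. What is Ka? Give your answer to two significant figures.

Ka = 2.6 × 10^-11

[H+] = 10^(-5.68) = 2.09 × 10^-6 M
At equilibrium [HA] = 0.169 − 2.09 × 10^-6 = 1.69 × 10^-1 M
Ka = [H+][A-]/[HA] = (2.09 × 10^-6)² / 1.69 × 10^-1 = 2.6 × 10^-11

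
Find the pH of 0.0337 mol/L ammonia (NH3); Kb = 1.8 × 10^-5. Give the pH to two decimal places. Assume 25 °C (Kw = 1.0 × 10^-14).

NH3 + H2O ⇌ NH4+ + OH-
Let x = [OH-] at equilibrium. Kb = x²/(0.0337 − x).
Since Kb ≪ C₀, x ≈ √(Kb·C₀) = 7.79 × 10^-4 M.
(x/C₀ = 2.3% < 5%, so the approximation holds.)
pOH = −log(7.79 × 10^-4) = 3.11; pH = 14.00 − 3.11 = 10.89

pH = 10.89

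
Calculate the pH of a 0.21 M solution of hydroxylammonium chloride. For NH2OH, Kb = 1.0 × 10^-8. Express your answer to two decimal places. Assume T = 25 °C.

pH = 3.34

NH3OH+ is the conjugate acid of the weak base NH2OH.
Ka = Kw/Kb = 1.0×10^-14 / 1.0 × 10^-8 = 1.00 × 10^-6
Ka = x²/(0.21 − x) = 1.00 × 10^-6
Neglecting x in the denominator: x = √(1.00 × 10^-6 × 0.21) = 4.58 × 10^-4 M
pH = −log[H+] = −log(4.58 × 10^-4) = 3.34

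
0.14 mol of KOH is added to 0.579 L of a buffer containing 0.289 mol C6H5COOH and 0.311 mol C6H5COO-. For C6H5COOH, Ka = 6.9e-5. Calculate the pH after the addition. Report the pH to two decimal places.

pH = 4.64

OH- converts C6H5COOH to C6H5COO-: C6H5COOH → 0.149 mol, C6H5COO- → 0.451 mol.
pKa = −log(6.9 × 10^-5) = 4.161
pH = pKa + log([A⁻]/[HA]) = 4.161 + log(0.451/0.149) = 4.161 +0.481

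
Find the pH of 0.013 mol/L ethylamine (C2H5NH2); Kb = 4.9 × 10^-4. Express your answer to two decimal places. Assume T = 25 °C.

pH = 11.36

C2H5NH2 + H2O ⇌ C2H5NH3+ + OH-
From the ICE table, Kb = [OH-]²/(0.013 − [OH-]) = 4.9 × 10^-4.
The 5% rule fails; solving [OH-]² + Kb·[OH-] − Kb·C₀ = 0 exactly:
[OH-] = (−Kb + √(Kb² + 4·Kb·C₀))/2 = 2.29 × 10^-3 M
pOH = −log(2.29 × 10^-3) = 2.64; pH = 14.00 − 2.64 = 11.36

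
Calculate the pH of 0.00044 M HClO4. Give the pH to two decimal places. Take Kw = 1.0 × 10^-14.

pH = 3.36

HClO4 is a strong acid and dissociates completely, so [H+] = 0.00044 M.
pH = -log(0.00044) = 3.36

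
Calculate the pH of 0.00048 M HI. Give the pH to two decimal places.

pH = 3.32

HI is a strong acid and dissociates completely, so [H+] = 0.00048 M.
pH = -log(0.00048) = 3.32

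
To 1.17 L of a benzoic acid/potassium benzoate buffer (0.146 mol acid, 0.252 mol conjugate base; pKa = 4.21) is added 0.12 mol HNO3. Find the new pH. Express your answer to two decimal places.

pH = 3.91

After neutralization: n(C6H5COOH) = 0.266 mol, n(C6H5COO-) = 0.132 mol.
Henderson–Hasselbalch with mole ratio 0.132/0.266: pH = 4.21 + (-0.304)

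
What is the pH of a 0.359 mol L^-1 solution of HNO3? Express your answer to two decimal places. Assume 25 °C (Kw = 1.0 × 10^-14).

pH = 0.44

HNO3 is a strong acid and dissociates completely, so [H+] = 0.359 M.
pH = -log(0.359) = 0.44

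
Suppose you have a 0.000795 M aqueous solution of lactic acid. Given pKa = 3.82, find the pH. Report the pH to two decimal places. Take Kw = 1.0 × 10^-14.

CH3CH(OH)COOH ⇌ CH3CH(OH)COO- + H+
Ka = 10^(−3.82) = 1.51 × 10^-4
Ka = x²/(0.000795 − x) = 1.51 × 10^-4
Here C₀/Ka ≈ 5.26, so the small-x approximation fails. Use the quadratic:
x = [−0.000151 + √(0.000151² + 4.8e-07)]/2 = 2.79 × 10^-4 M
pH = −log[H+] = −log(2.79 × 10^-4) = 3.55

pH = 3.55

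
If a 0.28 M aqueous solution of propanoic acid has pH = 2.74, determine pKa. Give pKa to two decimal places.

[H+] = 10^(-2.74) = 1.82 × 10^-3 M
At equilibrium [HA] = 0.28 − 1.82 × 10^-3 = 2.78 × 10^-1 M
Ka = [H+][A-]/[HA] = (1.82 × 10^-3)² / 2.78 × 10^-1 = 1.19 × 10^-5
pKa = -log(1.19 × 10^-5) = 4.92

pKa = 4.92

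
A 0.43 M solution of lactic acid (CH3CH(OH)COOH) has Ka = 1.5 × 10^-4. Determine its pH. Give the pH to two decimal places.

pH = 2.10

CH3CH(OH)COOH ⇌ CH3CH(OH)COO- + H+
Ka = x²/(0.43 − x) = 1.5 × 10^-4
Neglecting x in the denominator: x = √(1.5 × 10^-4 × 0.43) = 8.03 × 10^-3 M
(x/C₀ = 1.9% < 5%, so the approximation holds.)
pH = −log[H+] = −log(8.03 × 10^-3) = 2.10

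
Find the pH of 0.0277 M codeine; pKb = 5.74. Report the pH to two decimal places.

pH = 10.35

C18H21NO3 + H2O ⇌ C18H22NO3+ + OH-
Kb = 10^(−5.74) = 1.82 × 10^-6
Kb = x²/(0.0277 − x) = 1.82 × 10^-6
Neglecting x in the denominator: x = √(1.82 × 10^-6 × 0.0277) = 2.25 × 10^-4 M
(x/C₀ = 0.81% < 5%, so the approximation holds.)
pOH = 3.65, so pH = 14.00 − pOH = 10.35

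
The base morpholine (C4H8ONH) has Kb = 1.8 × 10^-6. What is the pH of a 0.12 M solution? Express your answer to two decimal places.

pH = 10.67

C4H8ONH + H2O ⇌ C4H8ONH2+ + OH-
Let x = [OH-] at equilibrium. Kb = x²/(0.12 − x).
Assume x ≪ 0.12: x ≈ √(1.8 × 10^-6 × 0.12) = 4.65 × 10^-4 M
(x/C₀ = 0.39% < 5%, so the approximation holds.)
pOH = 3.33, so pH = 14.00 − pOH = 10.67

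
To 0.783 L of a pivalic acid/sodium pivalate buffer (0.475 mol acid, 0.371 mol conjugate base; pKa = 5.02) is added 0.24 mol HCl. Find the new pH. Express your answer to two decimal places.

Added H+ converts (CH3)3CCOO- to (CH3)3CCOOH: (CH3)3CCOOH → 0.715 mol, (CH3)3CCOO- → 0.131 mol.
pH = pKa + log(n_(CH3)3CCOO-/n_(CH3)3CCOOH) = 5.02 + log(0.131/0.715) = 5.02 + (-0.737)

pH = 4.28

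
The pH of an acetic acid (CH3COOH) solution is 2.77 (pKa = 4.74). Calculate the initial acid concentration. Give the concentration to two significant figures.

C₀ = 1.6 × 10^-1 M

[H+] = 10^(-2.77) = 1.70 × 10^-3 M = x
Ka = 10^(−4.74) = 1.82 × 10^-5
Ka = x²/(C₀ − x) ⇒ C₀ = x + x²/Ka
C₀ = 1.70 × 10^-3 + (1.70 × 10^-3)²/(1.82 × 10^-5) = 1.60 × 10^-1 M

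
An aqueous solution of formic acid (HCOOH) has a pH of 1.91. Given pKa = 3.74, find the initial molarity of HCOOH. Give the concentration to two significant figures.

C₀ = 8.4 × 10^-1 M

[H+] = 10^(-1.91) = 1.23 × 10^-2 M = x
Ka = 10^(−3.74) = 1.82 × 10^-4
Ka = x²/(C₀ − x) ⇒ C₀ = x + x²/Ka
C₀ = 1.23 × 10^-2 + (1.23 × 10^-2)²/(1.82 × 10^-4) = 8.44 × 10^-1 M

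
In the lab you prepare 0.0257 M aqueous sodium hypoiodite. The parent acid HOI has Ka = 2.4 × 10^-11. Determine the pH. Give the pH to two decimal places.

OI- is the conjugate base of the weak acid HOI.
Kb = Kw/Ka = 1.0×10^-14 / 2.4 × 10^-11 = 4.17 × 10^-4
Kb = [OH-]²/(0.0257 − [OH-]) = 4.17 × 10^-4
[OH-] is not negligible relative to C₀; solve [OH-]² + 0.000417·[OH-] − 1.07e-05 = 0.
[OH-] = [−0.000417 + √(0.000417² + 4.29e-05)]/2 = 3.07 × 10^-3 M
pOH = −log(3.07 × 10^-3) = 2.51; pH = 14.00 − 2.51 = 11.49

pH = 11.49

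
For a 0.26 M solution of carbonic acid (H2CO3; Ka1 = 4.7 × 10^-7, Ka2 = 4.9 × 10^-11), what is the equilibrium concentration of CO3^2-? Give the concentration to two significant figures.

First ionization gives [H+] ≈ [HCO3-] = 3.50 × 10^-4 M.
Second step: Ka2 = [H+][CO3^2-]/[HCO3-] ≈ [CO3^2-] (since [H+] ≈ [HCO3-]).
So [CO3^2-] ≈ Ka2.

4.9 × 10^-11 M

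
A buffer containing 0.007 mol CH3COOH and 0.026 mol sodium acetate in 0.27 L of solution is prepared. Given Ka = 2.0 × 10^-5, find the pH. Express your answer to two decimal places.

pH = 5.27

pKa = −log(2.0 × 10^-5) = 4.699
Using pH = pKa + log([base]/[acid]) with [base]/[acid] = 0.026/0.007:
pH = 4.699 + (+0.570) = 5.27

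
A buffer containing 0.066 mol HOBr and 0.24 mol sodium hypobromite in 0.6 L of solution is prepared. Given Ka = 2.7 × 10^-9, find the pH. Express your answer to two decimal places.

pKa = −log(2.7 × 10^-9) = 8.569
Henderson–Hasselbalch: pH = pKa + log([OBr-]/[HOBr]) = 8.569 + log(0.24/0.066)
pH = 8.569 + (+0.561) = 9.13

pH = 9.13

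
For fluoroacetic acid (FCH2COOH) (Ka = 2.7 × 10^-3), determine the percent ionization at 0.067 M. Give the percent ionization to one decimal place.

18.2%

FCH2COOH ⇌ FCH2COO- + H+; let x = [H+] at equilibrium.
Solve x² + 0.0027x − 0.000181 = 0 → x = 1.22 × 10^-2 M
% ionization = x/C₀ × 100% = 1.22 × 10^-2/0.067 × 100% = 18.2%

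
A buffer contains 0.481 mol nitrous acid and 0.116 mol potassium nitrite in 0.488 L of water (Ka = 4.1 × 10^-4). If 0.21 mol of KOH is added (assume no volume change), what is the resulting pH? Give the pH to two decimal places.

After neutralization: n(HNO2) = 0.271 mol, n(NO2-) = 0.326 mol.
pKa = −log(4.1 × 10^-4) = 3.387
pH = pKa + log([A⁻]/[HA]) = 3.387 + log(0.326/0.271) = 3.387 +0.080

pH = 3.47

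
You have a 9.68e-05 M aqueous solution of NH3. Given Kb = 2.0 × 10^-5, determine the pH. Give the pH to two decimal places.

pH = 9.55

NH3 + H2O ⇌ NH4+ + OH-
Let x = [OH-] at equilibrium. Kb = x²/(9.68e-05 − x).
Here C₀/Kb ≈ 4.84, so the small-x approximation fails. Use the quadratic:
x = (−Kb + √(Kb² + 4·Kb·C₀))/2 = 3.51 × 10^-5 M
pOH = −log(3.51 × 10^-5) = 4.45; pH = 14.00 − 4.45 = 9.55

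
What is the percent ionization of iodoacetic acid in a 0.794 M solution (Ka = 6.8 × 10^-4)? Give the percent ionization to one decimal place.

ICH2COOH ⇌ ICH2COO- + H+; let x = [H+] at equilibrium.
x ≈ √(Ka·C₀) = √(6.8 × 10^-4 × 0.794) = 2.32 × 10^-2 M
% ionization = x/C₀ × 100% = 2.32 × 10^-2/0.794 × 100% = 2.9%

2.9%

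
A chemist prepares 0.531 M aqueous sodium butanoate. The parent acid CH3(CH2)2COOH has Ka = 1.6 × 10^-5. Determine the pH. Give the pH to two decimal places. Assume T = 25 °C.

pH = 9.26

CH3(CH2)2COO- is the conjugate base of the weak acid CH3(CH2)2COOH.
Kb = Kw/Ka = 1.0×10^-14 / 1.6 × 10^-5 = 6.25 × 10^-10
Kb = [OH-]²/(0.531 − [OH-]) = 6.25 × 10^-10
Since Kb ≪ C₀, [OH-] ≈ √(Kb·C₀) = 1.82 × 10^-5 M.
([OH-]/C₀ = 0.0034% < 5%, so the approximation holds.)
pOH = 4.74, so pH = 14.00 − pOH = 9.26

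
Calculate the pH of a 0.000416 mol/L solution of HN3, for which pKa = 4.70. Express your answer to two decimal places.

pH = 4.09

HN3 ⇌ N3- + H+
Ka = 10^(−4.70) = 2.00 × 10^-5
Ka = [H+]²/(0.000416 − [H+]) = 2.00 × 10^-5
[H+] is not negligible relative to C₀; solve [H+]² + 2e-05·[H+] − 8.32e-09 = 0.
[H+] = [−2e-05 + √(2e-05² + 3.33e-08)]/2 = 8.18 × 10^-5 M
pH = −log(8.18 × 10^-5) = 4.09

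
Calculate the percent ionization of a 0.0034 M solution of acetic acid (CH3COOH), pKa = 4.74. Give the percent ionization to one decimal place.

CH3COOH ⇌ CH3COO- + H+; let x = [H+] at equilibrium.
Ka = 10^(−4.74) = 1.82 × 10^-5
Ka = x²/(C₀ − x); solving the quadratic gives x = 2.40 × 10^-4 M.
% ionization = x/C₀ × 100% = 2.40 × 10^-4/0.0034 × 100% = 7.1%

7.1%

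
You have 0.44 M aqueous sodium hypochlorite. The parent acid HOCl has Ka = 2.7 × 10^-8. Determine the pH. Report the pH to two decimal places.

pH = 10.61

OCl- is the conjugate base of the weak acid HOCl.
Kb = Kw/Ka = 1.0×10^-14 / 2.7 × 10^-8 = 3.70 × 10^-7
Kb = x²/(0.44 − x) = 3.70 × 10^-7
Assume x ≪ 0.44: x ≈ √(3.70 × 10^-7 × 0.44) = 4.03 × 10^-4 M
(x/C₀ = 0.092% < 5%, so the approximation holds.)
pOH = −log(4.03 × 10^-4) = 3.39; pH = 14.00 − 3.39 = 10.61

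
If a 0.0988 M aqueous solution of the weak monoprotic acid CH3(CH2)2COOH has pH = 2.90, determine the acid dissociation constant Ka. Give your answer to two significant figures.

Ka = 1.6 × 10^-5

[H+] = 10^(-2.90) = 1.26 × 10^-3 M
At equilibrium [HA] = 0.0988 − 1.26 × 10^-3 = 9.75 × 10^-2 M
Ka = [H+][A-]/[HA] = (1.26 × 10^-3)² / 9.75 × 10^-2 = 1.6 × 10^-5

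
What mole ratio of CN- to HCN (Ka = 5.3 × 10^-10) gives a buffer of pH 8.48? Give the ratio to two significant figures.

ratio = 0.16

pKa = -log(5.3 × 10^-10) = 9.276
pH = pKa + log(r) ⇒ log(r) = 8.48 − 9.276 = -0.796
r = [CN-]/[HCN] = 10^(-0.796) = 0.16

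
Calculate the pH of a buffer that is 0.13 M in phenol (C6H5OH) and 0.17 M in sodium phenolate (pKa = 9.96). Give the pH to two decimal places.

pH = 10.08

Henderson–Hasselbalch: pH = pKa + log([C6H5O-]/[C6H5OH]) = 9.96 + log(0.17/0.13)
pH = 9.96 + (+0.117) = 10.08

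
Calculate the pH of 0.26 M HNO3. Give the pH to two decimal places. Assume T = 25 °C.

pH = 0.59

HNO3 is a strong acid and dissociates completely, so [H+] = 0.26 M.
pH = -log(0.26) = 0.59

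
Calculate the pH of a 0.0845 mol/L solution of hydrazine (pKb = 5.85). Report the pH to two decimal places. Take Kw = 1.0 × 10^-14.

pH = 10.54

N2H4 + H2O ⇌ N2H5+ + OH-
Kb = 10^(−5.85) = 1.41 × 10^-6
From the ICE table, Kb = x²/(0.0845 − x) = 1.41 × 10^-6.
Since Kb ≪ C₀, x ≈ √(Kb·C₀) = 3.45 × 10^-4 M.
pOH = 3.46, so pH = 14.00 − pOH = 10.54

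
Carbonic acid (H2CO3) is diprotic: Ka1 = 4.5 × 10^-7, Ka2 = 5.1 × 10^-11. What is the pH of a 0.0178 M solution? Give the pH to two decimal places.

pH = 4.05

Since Ka1 ≫ Ka2, the first ionization dominates [H+].
Ka1 = x²/(0.0178 − x) = 4.5 × 10^-7
x ≈ √(4.5 × 10^-7 × 0.0178) = 8.95 × 10^-5 M
pH = −log(8.95 × 10^-5) = 4.05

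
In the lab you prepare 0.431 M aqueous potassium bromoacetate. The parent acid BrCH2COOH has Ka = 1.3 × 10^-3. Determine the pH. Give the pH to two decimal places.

BrCH2COO- is the conjugate base of the weak acid BrCH2COOH.
Kb = Kw/Ka = 1.0×10^-14 / 1.3 × 10^-3 = 7.69 × 10^-12
From the ICE table, Kb = [OH-]²/(0.431 − [OH-]) = 7.69 × 10^-12.
Neglecting [OH-] in the denominator: [OH-] = √(7.69 × 10^-12 × 0.431) = 1.82 × 10^-6 M
([OH-]/C₀ = 0.00042% < 5%, so the approximation holds.)
pOH = −log(1.82 × 10^-6) = 5.74; pH = 14.00 − 5.74 = 8.26

pH = 8.26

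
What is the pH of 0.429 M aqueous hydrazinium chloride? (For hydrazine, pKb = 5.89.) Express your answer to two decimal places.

pH = 4.24

N2H5+ is the conjugate acid of the weak base N2H4.
Kb = 10^(−5.89) = 1.29 × 10^-6
Ka = Kw/Kb = 1.0×10^-14 / 1.29 × 10^-6 = 7.75 × 10^-9
Let x = [H+] at equilibrium. Ka = x²/(0.429 − x).
Since Ka ≪ C₀, x ≈ √(Ka·C₀) = 5.77 × 10^-5 M.
(x/C₀ = 0.013% < 5%, so the approximation holds.)
pH = −log(5.77 × 10^-5) = 4.24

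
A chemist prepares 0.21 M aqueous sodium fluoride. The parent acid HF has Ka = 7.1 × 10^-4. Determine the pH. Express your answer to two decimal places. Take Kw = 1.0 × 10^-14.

F- is the conjugate base of the weak acid HF.
Kb = Kw/Ka = 1.0×10^-14 / 7.1 × 10^-4 = 1.41 × 10^-11
Kb = x²/(0.21 − x) = 1.41 × 10^-11
Neglecting x in the denominator: x = √(1.41 × 10^-11 × 0.21) = 1.72 × 10^-6 M
(x/C₀ = 0.00082% < 5%, so the approximation holds.)
pOH = 5.76, so pH = 14.00 − pOH = 8.24

pH = 8.24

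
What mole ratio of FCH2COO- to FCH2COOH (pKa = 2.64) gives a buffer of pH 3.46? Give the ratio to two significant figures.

pH = pKa + log(r) ⇒ log(r) = 3.46 − 2.64 = +0.82
r = [FCH2COO-]/[FCH2COOH] = 10^(+0.82) = 6.61

ratio = 6.6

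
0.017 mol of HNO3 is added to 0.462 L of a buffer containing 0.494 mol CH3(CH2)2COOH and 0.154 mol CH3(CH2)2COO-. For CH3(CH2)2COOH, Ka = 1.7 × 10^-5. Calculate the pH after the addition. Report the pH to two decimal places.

pH = 4.20

Added H+ converts CH3(CH2)2COO- to CH3(CH2)2COOH: CH3(CH2)2COOH → 0.511 mol, CH3(CH2)2COO- → 0.137 mol.
pKa = −log(1.7 × 10^-5) = 4.770
pH = pKa + log([A⁻]/[HA]) = 4.770 + log(0.137/0.511) = 4.770 -0.572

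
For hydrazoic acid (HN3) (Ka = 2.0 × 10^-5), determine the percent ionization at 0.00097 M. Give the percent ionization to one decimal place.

13.4%

HN3 ⇌ N3- + H+; let x = [H+] at equilibrium.
Solve x² + 2e-05x − 1.94e-08 = 0 → x = 1.30 × 10^-4 M
% ionization = x/C₀ × 100% = 1.30 × 10^-4/0.00097 × 100% = 13.4%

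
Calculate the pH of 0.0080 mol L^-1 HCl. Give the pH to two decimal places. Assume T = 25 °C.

HCl is a strong acid and dissociates completely, so [H+] = 0.0080 M.
pH = -log(0.008) = 2.10

pH = 2.10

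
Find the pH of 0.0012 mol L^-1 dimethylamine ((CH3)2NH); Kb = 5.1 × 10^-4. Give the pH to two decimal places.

(CH3)2NH + H2O ⇌ (CH3)2NH2+ + OH-
Let x = [OH-] at equilibrium. Kb = x²/(0.0012 − x).
The 5% rule fails; solving x² + Kb·x − Kb·C₀ = 0 exactly:
x = [−0.00051 + √(0.00051² + 2.45e-06)]/2 = 5.68 × 10^-4 M
pOH = 3.25, so pH = 14.00 − pOH = 10.75

pH = 10.75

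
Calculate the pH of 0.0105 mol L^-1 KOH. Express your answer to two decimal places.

pH = 12.02

KOH is a strong base; [OH-] = 0.0105 M.
pOH = -log(0.0105) = 1.98
pH = 14.00 - 1.98 = 12.02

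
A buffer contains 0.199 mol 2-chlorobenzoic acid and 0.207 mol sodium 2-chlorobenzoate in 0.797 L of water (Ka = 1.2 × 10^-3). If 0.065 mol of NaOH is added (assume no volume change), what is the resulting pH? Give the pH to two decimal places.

After neutralization: n(ClC6H4COOH) = 0.134 mol, n(ClC6H4COO-) = 0.272 mol.
pKa = −log(1.2 × 10^-3) = 2.921
Henderson–Hasselbalch with mole ratio 0.272/0.134: pH = 2.921 + (+0.307)

pH = 3.23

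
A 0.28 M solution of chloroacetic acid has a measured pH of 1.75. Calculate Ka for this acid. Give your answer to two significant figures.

Ka = 1.2 × 10^-3

[H+] = 10^(-1.75) = 1.78 × 10^-2 M
At equilibrium [HA] = 0.28 − 1.78 × 10^-2 = 2.62 × 10^-1 M
Ka = [H+][A-]/[HA] = (1.78 × 10^-2)² / 2.62 × 10^-1 = 1.2 × 10^-3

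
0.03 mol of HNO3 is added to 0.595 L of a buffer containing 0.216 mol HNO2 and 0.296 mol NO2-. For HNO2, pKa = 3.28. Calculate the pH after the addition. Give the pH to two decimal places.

pH = 3.31

Added H+ converts NO2- to HNO2: HNO2 → 0.246 mol, NO2- → 0.266 mol.
pH = pKa + log([A⁻]/[HA]) = 3.28 + log(0.266/0.246) = 3.28 +0.034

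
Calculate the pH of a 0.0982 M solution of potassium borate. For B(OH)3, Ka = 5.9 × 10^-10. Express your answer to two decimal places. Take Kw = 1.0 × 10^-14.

pH = 11.11

B(OH)4- is the conjugate base of the weak acid B(OH)3.
Kb = Kw/Ka = 1.0×10^-14 / 5.9 × 10^-10 = 1.69 × 10^-5
From the ICE table, Kb = x²/(0.0982 − x) = 1.69 × 10^-5.
Neglecting x in the denominator: x = √(1.69 × 10^-5 × 0.0982) = 1.29 × 10^-3 M
pOH = −log(1.29 × 10^-3) = 2.89; pH = 14.00 − 2.89 = 11.11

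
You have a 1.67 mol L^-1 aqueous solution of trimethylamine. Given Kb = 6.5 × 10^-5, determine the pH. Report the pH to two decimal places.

pH = 12.02

(CH3)3N + H2O ⇌ (CH3)3NH+ + OH-
From the ICE table, Kb = [OH-]²/(1.67 − [OH-]) = 6.5 × 10^-5.
Assume [OH-] ≪ 1.67: [OH-] ≈ √(6.5 × 10^-5 × 1.67) = 1.04 × 10^-2 M
([OH-]/C₀ = 0.62% < 5%, so the approximation holds.)
pOH = 1.98, so pH = 14.00 − pOH = 12.02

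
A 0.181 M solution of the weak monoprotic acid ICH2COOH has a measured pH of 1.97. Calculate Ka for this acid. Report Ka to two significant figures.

Ka = 6.7 × 10^-4

[H+] = 10^(-1.97) = 1.07 × 10^-2 M
At equilibrium [HA] = 0.181 − 1.07 × 10^-2 = 1.70 × 10^-1 M
Ka = [H+][A-]/[HA] = (1.07 × 10^-2)² / 1.70 × 10^-1 = 6.7 × 10^-4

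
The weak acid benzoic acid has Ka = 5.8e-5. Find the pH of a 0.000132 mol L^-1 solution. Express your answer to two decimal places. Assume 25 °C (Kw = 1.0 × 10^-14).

C6H5COOH ⇌ C6H5COO- + H+
Let x = [H+] at equilibrium. Ka = x²/(0.000132 − x).
The 5% rule fails; solving x² + Ka·x − Ka·C₀ = 0 exactly:
x = [−5.8e-05 + √(5.8e-05² + 3.06e-08)]/2 = 6.32 × 10^-5 M
pH = −log(6.32 × 10^-5) = 4.20

pH = 4.20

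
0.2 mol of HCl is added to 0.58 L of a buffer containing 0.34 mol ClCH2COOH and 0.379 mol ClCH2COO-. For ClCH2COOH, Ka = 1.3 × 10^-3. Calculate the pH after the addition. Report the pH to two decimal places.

Added H+ converts ClCH2COO- to ClCH2COOH: ClCH2COOH → 0.54 mol, ClCH2COO- → 0.179 mol.
pKa = −log(1.3 × 10^-3) = 2.886
pH = pKa + log(n_ClCH2COO-/n_ClCH2COOH) = 2.886 + log(0.179/0.54) = 2.886 + (-0.480)

pH = 2.41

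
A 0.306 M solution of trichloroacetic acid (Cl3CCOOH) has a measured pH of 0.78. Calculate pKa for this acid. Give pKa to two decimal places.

[H+] = 10^(-0.78) = 1.66 × 10^-1 M
At equilibrium [HA] = 0.306 − 1.66 × 10^-1 = 1.40 × 10^-1 M
Ka = [H+][A-]/[HA] = (1.66 × 10^-1)² / 1.40 × 10^-1 = 1.97 × 10^-1
pKa = -log(1.97 × 10^-1) = 0.71

pKa = 0.71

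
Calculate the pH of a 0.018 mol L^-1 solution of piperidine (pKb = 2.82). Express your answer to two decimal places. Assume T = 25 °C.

pH = 11.65

C5H10NH + H2O ⇌ C5H10NH2+ + OH-
Kb = 10^(−2.82) = 1.51 × 10^-3
Kb = [OH-]²/(0.018 − [OH-]) = 1.51 × 10^-3
Here C₀/Kb ≈ 11.9, so the small-[OH-] approximation fails. Use the quadratic:
[OH-] = (−Kb + √(Kb² + 4·Kb·C₀))/2 = 4.51 × 10^-3 M
pOH = −log(4.51 × 10^-3) = 2.35; pH = 14.00 − 2.35 = 11.65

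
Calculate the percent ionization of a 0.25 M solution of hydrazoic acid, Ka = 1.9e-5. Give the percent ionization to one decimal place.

HN3 ⇌ N3- + H+; let x = [H+] at equilibrium.
x ≈ √(Ka·C₀) = √(1.9 × 10^-5 × 0.25) = 2.18 × 10^-3 M
% ionization = x/C₀ × 100% = 2.18 × 10^-3/0.25 × 100% = 0.9%

0.9%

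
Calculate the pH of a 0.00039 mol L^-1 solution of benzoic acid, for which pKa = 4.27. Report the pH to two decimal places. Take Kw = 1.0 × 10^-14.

C6H5COOH ⇌ C6H5COO- + H+
Ka = 10^(−4.27) = 5.37 × 10^-5
From the ICE table, Ka = x²/(0.00039 − x) = 5.37 × 10^-5.
x is not negligible relative to C₀; solve x² + 5.37e-05·x − 2.09e-08 = 0.
x = [−5.37e-05 + √(5.37e-05² + 8.38e-08)]/2 = 1.20 × 10^-4 M
pH = −log(1.20 × 10^-4) = 3.92

pH = 3.92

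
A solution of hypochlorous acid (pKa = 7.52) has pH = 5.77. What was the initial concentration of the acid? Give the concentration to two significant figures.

C₀ = 9.7 × 10^-5 M

[H+] = 10^(-5.77) = 1.70 × 10^-6 M = x
Ka = 10^(−7.52) = 3.02 × 10^-8
Ka = x²/(C₀ − x) ⇒ C₀ = x + x²/Ka
C₀ = 1.70 × 10^-6 + (1.70 × 10^-6)²/(3.02 × 10^-8) = 9.74 × 10^-5 M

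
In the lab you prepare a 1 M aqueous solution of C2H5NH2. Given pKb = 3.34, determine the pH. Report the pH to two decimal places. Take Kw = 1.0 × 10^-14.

pH = 12.33

C2H5NH2 + H2O ⇌ C2H5NH3+ + OH-
Kb = 10^(−3.34) = 4.57 × 10^-4
From the ICE table, Kb = x²/(1 − x) = 4.57 × 10^-4.
Assume x ≪ 1: x ≈ √(4.57 × 10^-4 × 1) = 2.14 × 10^-2 M
(x/C₀ = 2.1% < 5%, so the approximation holds.)
pOH = −log(2.14 × 10^-2) = 1.67; pH = 14.00 − 1.67 = 12.33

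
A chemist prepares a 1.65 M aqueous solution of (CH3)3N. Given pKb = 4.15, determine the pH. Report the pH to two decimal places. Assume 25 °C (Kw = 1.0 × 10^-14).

(CH3)3N + H2O ⇌ (CH3)3NH+ + OH-
Kb = 10^(−4.15) = 7.08 × 10^-5
Kb = [OH-]²/(1.65 − [OH-]) = 7.08 × 10^-5
Neglecting [OH-] in the denominator: [OH-] = √(7.08 × 10^-5 × 1.65) = 1.08 × 10^-2 M
pOH = −log(1.08 × 10^-2) = 1.97; pH = 14.00 − 1.97 = 12.03

pH = 12.03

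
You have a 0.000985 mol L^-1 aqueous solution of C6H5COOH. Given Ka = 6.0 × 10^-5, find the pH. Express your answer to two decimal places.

C6H5COOH ⇌ C6H5COO- + H+
From the ICE table, Ka = x²/(0.000985 − x) = 6.0 × 10^-5.
The 5% rule fails; solving x² + Ka·x − Ka·C₀ = 0 exactly:
x = [−6e-05 + √(6e-05² + 2.36e-07)]/2 = 2.15 × 10^-4 M
pH = −log[H+] = −log(2.15 × 10^-4) = 3.67

pH = 3.67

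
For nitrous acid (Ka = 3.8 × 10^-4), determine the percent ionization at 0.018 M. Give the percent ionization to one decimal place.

HNO2 ⇌ NO2- + H+; let x = [H+] at equilibrium.
Ka = x²/(C₀ − x); solving the quadratic gives x = 2.43 × 10^-3 M.
% ionization = x/C₀ × 100% = 2.43 × 10^-3/0.018 × 100% = 13.5%

13.5%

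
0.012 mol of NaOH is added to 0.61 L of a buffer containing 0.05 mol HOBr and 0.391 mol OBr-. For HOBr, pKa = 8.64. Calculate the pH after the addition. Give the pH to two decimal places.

After neutralization: n(HOBr) = 0.038 mol, n(OBr-) = 0.403 mol.
pH = pKa + log([A⁻]/[HA]) = 8.64 + log(0.403/0.038) = 8.64 +1.026

pH = 9.67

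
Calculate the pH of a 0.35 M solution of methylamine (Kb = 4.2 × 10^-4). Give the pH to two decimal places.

pH = 12.08

CH3NH2 + H2O ⇌ CH3NH3+ + OH-
Kb = [OH-]²/(0.35 − [OH-]) = 4.2 × 10^-4
Since Kb ≪ C₀, [OH-] ≈ √(Kb·C₀) = 1.21 × 10^-2 M.
Check: 3.5% ionized — well under 5%, approximation valid.
pOH = 1.92, so pH = 14.00 − pOH = 12.08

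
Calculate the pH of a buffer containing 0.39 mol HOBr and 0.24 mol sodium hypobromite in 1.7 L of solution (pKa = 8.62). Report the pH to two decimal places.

pH = 8.41

pH = pKa + log([A⁻]/[HA]) = 8.62 + log(0.24/0.39)
pH = 8.62 + (-0.211) = 8.41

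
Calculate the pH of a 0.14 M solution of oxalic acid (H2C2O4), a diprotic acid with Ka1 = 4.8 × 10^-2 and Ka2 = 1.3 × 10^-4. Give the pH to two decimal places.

pH = 1.21

Since Ka1 ≫ Ka2, the first ionization dominates [H+].
Ka1 = x²/(0.14 − x) = 4.8 × 10^-2
Solving the quadratic: x = (−Ka1 + √(Ka1² + 4·Ka1·C₀))/2 = 6.14 × 10^-2 M
pH = −log(6.14 × 10^-2) = 1.21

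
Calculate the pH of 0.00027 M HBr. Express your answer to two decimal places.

pH = 3.57

HBr is a strong acid and dissociates completely, so [H+] = 0.00027 M.
pH = -log(0.00027) = 3.57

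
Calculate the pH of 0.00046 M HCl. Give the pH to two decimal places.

pH = 3.34

HCl is a strong acid and dissociates completely, so [H+] = 0.00046 M.
pH = -log(0.00046) = 3.34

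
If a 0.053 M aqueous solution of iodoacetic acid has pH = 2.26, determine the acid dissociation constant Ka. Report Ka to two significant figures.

[H+] = 10^(-2.26) = 5.50 × 10^-3 M
At equilibrium [HA] = 0.053 − 5.50 × 10^-3 = 4.75 × 10^-2 M
Ka = [H+][A-]/[HA] = (5.50 × 10^-3)² / 4.75 × 10^-2 = 6.4 × 10^-4

Ka = 6.4 × 10^-4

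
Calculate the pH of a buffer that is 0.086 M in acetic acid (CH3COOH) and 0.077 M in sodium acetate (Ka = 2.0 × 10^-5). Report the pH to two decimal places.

pH = 4.65

pKa = −log(2.0 × 10^-5) = 4.699
Henderson–Hasselbalch: pH = pKa + log([CH3COO-]/[CH3COOH]) = 4.699 + log(0.077/0.086)
pH = 4.699 + (-0.048) = 4.65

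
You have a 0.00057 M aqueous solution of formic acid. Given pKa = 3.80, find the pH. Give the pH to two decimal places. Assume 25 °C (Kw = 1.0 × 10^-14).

HCOOH ⇌ HCOO- + H+
Ka = 10^(−3.80) = 1.58 × 10^-4
From the ICE table, Ka = [H+]²/(0.00057 − [H+]) = 1.58 × 10^-4.
The 5% rule fails; solving [H+]² + Ka·[H+] − Ka·C₀ = 0 exactly:
[H+] = (−Ka + √(Ka² + 4·Ka·C₀))/2 = 2.31 × 10^-4 M
pH = −log(2.31 × 10^-4) = 3.64

pH = 3.64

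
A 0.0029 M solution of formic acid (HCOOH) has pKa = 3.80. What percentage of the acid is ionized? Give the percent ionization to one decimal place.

HCOOH ⇌ HCOO- + H+; let x = [H+] at equilibrium.
Ka = 10^(−3.80) = 1.58 × 10^-4
Ka = x²/(C₀ − x); solving the quadratic gives x = 6.02 × 10^-4 M.
% ionization = x/C₀ × 100% = 6.02 × 10^-4/0.0029 × 100% = 20.8%

20.8%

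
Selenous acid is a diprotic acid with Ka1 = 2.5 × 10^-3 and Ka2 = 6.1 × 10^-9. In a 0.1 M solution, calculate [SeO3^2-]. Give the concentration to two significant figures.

6.1 × 10^-9 M

First ionization gives [H+] ≈ [HSeO3-] = 1.46 × 10^-2 M.
Second step: Ka2 = [H+][SeO3^2-]/[HSeO3-] ≈ [SeO3^2-] (since [H+] ≈ [HSeO3-]).
So [SeO3^2-] ≈ Ka2.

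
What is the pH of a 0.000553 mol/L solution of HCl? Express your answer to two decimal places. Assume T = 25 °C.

HCl is a strong acid and dissociates completely, so [H+] = 0.000553 M.
pH = -log(0.000553) = 3.26

pH = 3.26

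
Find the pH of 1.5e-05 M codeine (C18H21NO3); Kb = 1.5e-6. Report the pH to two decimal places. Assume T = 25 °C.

C18H21NO3 + H2O ⇌ C18H22NO3+ + OH-
From the ICE table, Kb = x²/(1.5e-05 − x) = 1.5 × 10^-6.
Here C₀/Kb ≈ 10, so the small-x approximation fails. Use the quadratic:
x = [−1.5e-06 + √(1.5e-06² + 9e-11)]/2 = 4.05 × 10^-6 M
pOH = 5.39, so pH = 14.00 − pOH = 8.61

pH = 8.61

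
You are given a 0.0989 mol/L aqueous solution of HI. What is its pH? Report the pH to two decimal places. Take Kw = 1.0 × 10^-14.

pH = 1.00

HI is a strong acid and dissociates completely, so [H+] = 0.0989 M.
pH = -log(0.0989) = 1.00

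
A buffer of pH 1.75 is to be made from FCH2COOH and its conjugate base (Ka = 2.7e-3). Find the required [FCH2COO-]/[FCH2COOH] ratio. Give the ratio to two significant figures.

pKa = -log(2.7 × 10^-3) = 2.569
pH = pKa + log(r) ⇒ log(r) = 1.75 − 2.569 = -0.819
r = [FCH2COO-]/[FCH2COOH] = 10^(-0.819) = 0.152

ratio = 0.15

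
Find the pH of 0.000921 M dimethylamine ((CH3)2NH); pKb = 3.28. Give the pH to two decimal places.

(CH3)2NH + H2O ⇌ (CH3)2NH2+ + OH-
Kb = 10^(−3.28) = 5.25 × 10^-4
Kb = x²/(0.000921 − x) = 5.25 × 10^-4
x is not negligible relative to C₀; solve x² + 0.000525·x − 4.84e-07 = 0.
x = (−Kb + √(Kb² + 4·Kb·C₀))/2 = 4.81 × 10^-4 M
pOH = −log(4.81 × 10^-4) = 3.32; pH = 14.00 − 3.32 = 10.68

pH = 10.68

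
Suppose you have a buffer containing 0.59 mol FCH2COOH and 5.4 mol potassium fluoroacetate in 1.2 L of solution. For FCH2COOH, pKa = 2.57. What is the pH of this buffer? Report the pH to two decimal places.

pH = 3.53

Henderson–Hasselbalch: pH = pKa + log([FCH2COO-]/[FCH2COOH]) = 2.57 + log(5.4/0.59)
pH = 2.57 + (+0.962) = 3.53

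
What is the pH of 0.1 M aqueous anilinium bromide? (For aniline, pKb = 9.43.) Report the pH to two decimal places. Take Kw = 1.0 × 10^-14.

C6H5NH3+ is the conjugate acid of the weak base C6H5NH2.
Kb = 10^(−9.43) = 3.72 × 10^-10
Ka = Kw/Kb = 1.0×10^-14 / 3.72 × 10^-10 = 2.69 × 10^-5
From the ICE table, Ka = x²/(0.1 − x) = 2.69 × 10^-5.
Neglecting x in the denominator: x = √(2.69 × 10^-5 × 0.1) = 1.64 × 10^-3 M
Check: 1.6% ionized — well under 5%, approximation valid.
pH = −log(1.64 × 10^-3) = 2.79

pH = 2.79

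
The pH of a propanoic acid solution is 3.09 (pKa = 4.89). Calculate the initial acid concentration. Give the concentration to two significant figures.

C₀ = 5.2 × 10^-2 M

[H+] = 10^(-3.09) = 8.13 × 10^-4 M = x
Ka = 10^(−4.89) = 1.29 × 10^-5
Ka = x²/(C₀ − x) ⇒ C₀ = x + x²/Ka
C₀ = 8.13 × 10^-4 + (8.13 × 10^-4)²/(1.29 × 10^-5) = 5.21 × 10^-2 M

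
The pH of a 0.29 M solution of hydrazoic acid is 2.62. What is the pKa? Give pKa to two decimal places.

[H+] = 10^(-2.62) = 2.40 × 10^-3 M
At equilibrium [HA] = 0.29 − 2.40 × 10^-3 = 2.88 × 10^-1 M
Ka = [H+][A-]/[HA] = (2.40 × 10^-3)² / 2.88 × 10^-1 = 2.00 × 10^-5
pKa = -log(2.00 × 10^-5) = 4.70

pKa = 4.70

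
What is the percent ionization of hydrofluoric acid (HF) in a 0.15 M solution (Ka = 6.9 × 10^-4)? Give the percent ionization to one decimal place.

6.6%

HF ⇌ F- + H+; let x = [H+] at equilibrium.
Solve x² + 0.00069x − 0.000103 = 0 → x = 9.83 × 10^-3 M
Fraction ionized = 9.83 × 10^-3 / 0.15 = 0.0655 → 6.6%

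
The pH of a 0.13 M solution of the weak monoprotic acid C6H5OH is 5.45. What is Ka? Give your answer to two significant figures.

Ka = 9.7 × 10^-11

[H+] = 10^(-5.45) = 3.55 × 10^-6 M
At equilibrium [HA] = 0.13 − 3.55 × 10^-6 = 1.30 × 10^-1 M
Ka = [H+][A-]/[HA] = (3.55 × 10^-6)² / 1.30 × 10^-1 = 9.7 × 10^-11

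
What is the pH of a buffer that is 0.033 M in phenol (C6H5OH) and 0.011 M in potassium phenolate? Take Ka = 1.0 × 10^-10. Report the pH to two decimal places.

pH = 9.52

pKa = −log(1.0 × 10^-10) = 10.000
Using pH = pKa + log([base]/[acid]) with [base]/[acid] = 0.011/0.033:
pH = 10.000 + (-0.477) = 9.52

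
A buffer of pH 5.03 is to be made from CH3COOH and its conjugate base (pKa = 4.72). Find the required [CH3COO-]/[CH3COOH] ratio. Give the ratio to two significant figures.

ratio = 2.0

pH = pKa + log(r) ⇒ log(r) = 5.03 − 4.72 = +0.31
r = [CH3COO-]/[CH3COOH] = 10^(+0.31) = 2.04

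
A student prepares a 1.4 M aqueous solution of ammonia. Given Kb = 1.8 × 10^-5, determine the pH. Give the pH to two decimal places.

NH3 + H2O ⇌ NH4+ + OH-
Let x = [OH-] at equilibrium. Kb = x²/(1.4 − x).
Neglecting x in the denominator: x = √(1.8 × 10^-5 × 1.4) = 5.02 × 10^-3 M
pOH = 2.30, so pH = 14.00 − pOH = 11.70

pH = 11.70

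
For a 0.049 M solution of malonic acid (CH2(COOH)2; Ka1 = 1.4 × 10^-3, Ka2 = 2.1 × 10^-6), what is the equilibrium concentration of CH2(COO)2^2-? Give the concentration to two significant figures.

First ionization gives [H+] ≈ [CH2(COOH)COO-] = 7.61 × 10^-3 M.
Second step: Ka2 = [H+][CH2(COO)2^2-]/[CH2(COOH)COO-] ≈ [CH2(COO)2^2-] (since [H+] ≈ [CH2(COOH)COO-]).
So [CH2(COO)2^2-] ≈ Ka2.

2.1 × 10^-6 M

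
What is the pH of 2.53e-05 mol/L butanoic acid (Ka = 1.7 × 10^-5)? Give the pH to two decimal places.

CH3(CH2)2COOH ⇌ CH3(CH2)2COO- + H+
Let x = [H+] at equilibrium. Ka = x²/(2.53e-05 − x).
The 5% rule fails; solving x² + Ka·x − Ka·C₀ = 0 exactly:
x = (−Ka + √(Ka² + 4·Ka·C₀))/2 = 1.39 × 10^-5 M
pH = −log[H+] = −log(1.39 × 10^-5) = 4.86

pH = 4.86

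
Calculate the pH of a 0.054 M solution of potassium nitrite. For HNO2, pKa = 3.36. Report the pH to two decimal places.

NO2- is the conjugate base of the weak acid HNO2.
Ka = 10^(−3.36) = 4.37 × 10^-4
Kb = Kw/Ka = 1.0×10^-14 / 4.37 × 10^-4 = 2.29 × 10^-11
Let x = [OH-] at equilibrium. Kb = x²/(0.054 − x).
Since Kb ≪ C₀, x ≈ √(Kb·C₀) = 1.11 × 10^-6 M.
(x/C₀ = 0.0021% < 5%, so the approximation holds.)
pOH = 5.95, so pH = 14.00 − pOH = 8.05

pH = 8.05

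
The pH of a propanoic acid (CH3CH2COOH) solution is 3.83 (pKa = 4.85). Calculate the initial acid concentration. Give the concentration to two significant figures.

C₀ = 1.7 × 10^-3 M

[H+] = 10^(-3.83) = 1.48 × 10^-4 M = x
Ka = 10^(−4.85) = 1.41 × 10^-5
Ka = x²/(C₀ − x) ⇒ C₀ = x + x²/Ka
C₀ = 1.48 × 10^-4 + (1.48 × 10^-4)²/(1.41 × 10^-5) = 1.70 × 10^-3 M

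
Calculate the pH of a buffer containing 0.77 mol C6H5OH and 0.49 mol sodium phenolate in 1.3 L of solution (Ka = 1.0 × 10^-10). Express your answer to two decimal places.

pKa = −log(1.0 × 10^-10) = 10.000
pH = pKa + log([A⁻]/[HA]) = 10.000 + log(0.49/0.77)
pH = 10.000 + (-0.196) = 9.80

pH = 9.80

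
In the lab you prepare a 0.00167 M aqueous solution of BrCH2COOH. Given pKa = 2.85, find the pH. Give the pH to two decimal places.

BrCH2COOH ⇌ BrCH2COO- + H+
Ka = 10^(−2.85) = 1.41 × 10^-3
Ka = [H+]²/(0.00167 − [H+]) = 1.41 × 10^-3
[H+] is not negligible relative to C₀; solve [H+]² + 0.00141·[H+] − 2.35e-06 = 0.
[H+] = (−Ka + √(Ka² + 4·Ka·C₀))/2 = 9.84 × 10^-4 M
pH = −log[H+] = −log(9.84 × 10^-4) = 3.01

pH = 3.01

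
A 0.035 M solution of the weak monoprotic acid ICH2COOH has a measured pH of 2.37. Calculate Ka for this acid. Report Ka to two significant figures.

[H+] = 10^(-2.37) = 4.27 × 10^-3 M
At equilibrium [HA] = 0.035 − 4.27 × 10^-3 = 3.07 × 10^-2 M
Ka = [H+][A-]/[HA] = (4.27 × 10^-3)² / 3.07 × 10^-2 = 5.9 × 10^-4

Ka = 5.9 × 10^-4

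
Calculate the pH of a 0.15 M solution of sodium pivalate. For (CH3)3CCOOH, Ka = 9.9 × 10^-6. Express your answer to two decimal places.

pH = 9.09

(CH3)3CCOO- is the conjugate base of the weak acid (CH3)3CCOOH.
Kb = Kw/Ka = 1.0×10^-14 / 9.9 × 10^-6 = 1.01 × 10^-9
Let x = [OH-] at equilibrium. Kb = x²/(0.15 − x).
Since Kb ≪ C₀, x ≈ √(Kb·C₀) = 1.23 × 10^-5 M.
pOH = −log(1.23 × 10^-5) = 4.91; pH = 14.00 − 4.91 = 9.09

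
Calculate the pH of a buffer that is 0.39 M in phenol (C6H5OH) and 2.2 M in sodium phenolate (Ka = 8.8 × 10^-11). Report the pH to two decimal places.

pH = 10.81

pKa = −log(8.8 × 10^-11) = 10.056
pH = pKa + log([A⁻]/[HA]) = 10.056 + log(2.2/0.39)
pH = 10.056 + (+0.751) = 10.81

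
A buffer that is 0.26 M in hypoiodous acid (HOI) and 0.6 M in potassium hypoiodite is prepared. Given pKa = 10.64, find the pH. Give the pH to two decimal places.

pH = 11.00

pH = pKa + log([A⁻]/[HA]) = 10.64 + log(0.6/0.26)
pH = 10.64 + (+0.363) = 11.00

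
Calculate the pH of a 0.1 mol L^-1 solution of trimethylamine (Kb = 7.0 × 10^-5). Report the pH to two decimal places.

pH = 11.42

(CH3)3N + H2O ⇌ (CH3)3NH+ + OH-
Kb = [OH-]²/(0.1 − [OH-]) = 7.0 × 10^-5
Since Kb ≪ C₀, [OH-] ≈ √(Kb·C₀) = 2.65 × 10^-3 M.
Check: 2.6% ionized — well under 5%, approximation valid.
pOH = −log(2.65 × 10^-3) = 2.58; pH = 14.00 − 2.58 = 11.42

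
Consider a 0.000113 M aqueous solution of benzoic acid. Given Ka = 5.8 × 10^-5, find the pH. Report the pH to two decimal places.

C6H5COOH ⇌ C6H5COO- + H+
From the ICE table, Ka = [H+]²/(0.000113 − [H+]) = 5.8 × 10^-5.
The 5% rule fails; solving [H+]² + Ka·[H+] − Ka·C₀ = 0 exactly:
[H+] = [−5.8e-05 + √(5.8e-05² + 2.62e-08)]/2 = 5.70 × 10^-5 M
pH = −log[H+] = −log(5.70 × 10^-5) = 4.24

pH = 4.24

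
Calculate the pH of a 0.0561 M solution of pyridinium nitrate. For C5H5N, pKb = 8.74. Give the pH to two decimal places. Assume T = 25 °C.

C5H5NH+ is the conjugate acid of the weak base C5H5N.
Kb = 10^(−8.74) = 1.82 × 10^-9
Ka = Kw/Kb = 1.0×10^-14 / 1.82 × 10^-9 = 5.49 × 10^-6
From the ICE table, Ka = x²/(0.0561 − x) = 5.49 × 10^-6.
Neglecting x in the denominator: x = √(5.49 × 10^-6 × 0.0561) = 5.55 × 10^-4 M
pH = −log[H+] = −log(5.55 × 10^-4) = 3.26

pH = 3.26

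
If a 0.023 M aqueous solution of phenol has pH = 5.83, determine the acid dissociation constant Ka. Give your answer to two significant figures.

Ka = 9.5 × 10^-11

[H+] = 10^(-5.83) = 1.48 × 10^-6 M
At equilibrium [HA] = 0.023 − 1.48 × 10^-6 = 2.30 × 10^-2 M
Ka = [H+][A-]/[HA] = (1.48 × 10^-6)² / 2.30 × 10^-2 = 9.5 × 10^-11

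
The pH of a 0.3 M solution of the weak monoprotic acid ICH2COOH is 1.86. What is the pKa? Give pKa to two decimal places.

[H+] = 10^(-1.86) = 1.38 × 10^-2 M
At equilibrium [HA] = 0.3 − 1.38 × 10^-2 = 2.86 × 10^-1 M
Ka = [H+][A-]/[HA] = (1.38 × 10^-2)² / 2.86 × 10^-1 = 6.66 × 10^-4
pKa = -log(6.66 × 10^-4) = 3.18

pKa = 3.18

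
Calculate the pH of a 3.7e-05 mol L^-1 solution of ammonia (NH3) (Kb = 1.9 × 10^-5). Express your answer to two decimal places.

pH = 9.27

NH3 + H2O ⇌ NH4+ + OH-
Kb = [OH-]²/(3.7e-05 − [OH-]) = 1.9 × 10^-5
The 5% rule fails; solving [OH-]² + Kb·[OH-] − Kb·C₀ = 0 exactly:
[OH-] = (−Kb + √(Kb² + 4·Kb·C₀))/2 = 1.87 × 10^-5 M
pOH = 4.73, so pH = 14.00 − pOH = 9.27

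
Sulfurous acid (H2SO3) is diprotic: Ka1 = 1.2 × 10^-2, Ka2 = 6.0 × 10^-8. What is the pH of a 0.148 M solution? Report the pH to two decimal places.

Ka1 ≫ Ka2, so treat the first dissociation as the only significant source of H+.
Ka1 = x²/(0.148 − x) = 1.2 × 10^-2
Solving the quadratic: x = (−Ka1 + √(Ka1² + 4·Ka1·C₀))/2 = 3.66 × 10^-2 M
pH = −log(3.66 × 10^-2) = 1.44

pH = 1.44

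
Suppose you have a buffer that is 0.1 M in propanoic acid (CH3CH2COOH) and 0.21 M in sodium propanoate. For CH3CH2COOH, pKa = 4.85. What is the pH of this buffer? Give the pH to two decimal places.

pH = 5.17

Using pH = pKa + log([base]/[acid]) with [base]/[acid] = 0.21/0.1:
pH = 4.85 + (+0.322) = 5.17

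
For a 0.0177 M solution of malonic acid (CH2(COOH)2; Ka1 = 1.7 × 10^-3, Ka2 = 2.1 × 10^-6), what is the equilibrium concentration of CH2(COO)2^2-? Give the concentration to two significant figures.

2.1 × 10^-6 M

First ionization gives [H+] ≈ [CH2(COOH)COO-] = 4.70 × 10^-3 M.
Second step: Ka2 = [H+][CH2(COO)2^2-]/[CH2(COOH)COO-] ≈ [CH2(COO)2^2-] (since [H+] ≈ [CH2(COOH)COO-]).
So [CH2(COO)2^2-] ≈ Ka2.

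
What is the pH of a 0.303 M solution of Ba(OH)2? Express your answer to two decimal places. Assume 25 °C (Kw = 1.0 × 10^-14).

Ba(OH)2 is a strong base (each formula unit releases 2 OH-); [OH-] = 0.606 M.
pOH = -log(0.606) = 0.22
pH = 14.00 - 0.22 = 13.78

pH = 13.78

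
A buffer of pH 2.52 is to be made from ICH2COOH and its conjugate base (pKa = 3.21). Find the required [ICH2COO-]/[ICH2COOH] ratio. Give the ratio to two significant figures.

ratio = 0.20

pH = pKa + log(r) ⇒ log(r) = 2.52 − 3.21 = -0.69
r = [ICH2COO-]/[ICH2COOH] = 10^(-0.69) = 0.204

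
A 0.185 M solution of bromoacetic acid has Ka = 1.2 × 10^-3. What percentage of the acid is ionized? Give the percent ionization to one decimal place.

7.7%

BrCH2COOH ⇌ BrCH2COO- + H+; let x = [H+] at equilibrium.
Ka = x²/(C₀ − x); solving the quadratic gives x = 1.43 × 10^-2 M.
% ionization = x/C₀ × 100% = 1.43 × 10^-2/0.185 × 100% = 7.7%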